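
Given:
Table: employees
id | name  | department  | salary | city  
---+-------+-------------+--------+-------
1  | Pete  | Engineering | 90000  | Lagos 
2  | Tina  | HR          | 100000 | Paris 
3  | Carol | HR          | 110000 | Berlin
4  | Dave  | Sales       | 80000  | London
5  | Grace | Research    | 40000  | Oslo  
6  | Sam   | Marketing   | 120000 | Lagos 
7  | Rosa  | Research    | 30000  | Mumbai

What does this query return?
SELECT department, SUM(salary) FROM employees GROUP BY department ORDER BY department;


Summing salary within each department:
  Engineering: 90000 = 90000
  HR: 100000 + 110000 = 210000
  Marketing: 120000 = 120000
  Research: 40000 + 30000 = 70000
  Sales: 80000 = 80000


5 groups:
Engineering, 90000
HR, 210000
Marketing, 120000
Research, 70000
Sales, 80000


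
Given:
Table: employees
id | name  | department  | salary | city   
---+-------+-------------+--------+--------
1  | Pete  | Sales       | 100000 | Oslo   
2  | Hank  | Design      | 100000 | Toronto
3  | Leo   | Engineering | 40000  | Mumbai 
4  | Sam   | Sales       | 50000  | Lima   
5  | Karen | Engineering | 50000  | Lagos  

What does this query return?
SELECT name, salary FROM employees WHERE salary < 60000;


Filtering: salary < 60000
Matching: 3 rows

3 rows:
Leo, 40000
Sam, 50000
Karen, 50000


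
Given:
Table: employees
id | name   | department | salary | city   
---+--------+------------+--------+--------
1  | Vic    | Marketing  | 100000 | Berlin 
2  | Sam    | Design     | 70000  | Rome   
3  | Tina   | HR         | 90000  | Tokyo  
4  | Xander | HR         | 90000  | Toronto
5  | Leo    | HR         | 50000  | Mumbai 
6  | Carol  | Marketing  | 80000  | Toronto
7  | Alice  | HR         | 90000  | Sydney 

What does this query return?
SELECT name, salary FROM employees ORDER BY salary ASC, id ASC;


Sorting by salary ASC, then id ASC for ties

7 rows:
Leo, 50000
Sam, 70000
Carol, 80000
Tina, 90000
Xander, 90000
Alice, 90000
Vic, 100000


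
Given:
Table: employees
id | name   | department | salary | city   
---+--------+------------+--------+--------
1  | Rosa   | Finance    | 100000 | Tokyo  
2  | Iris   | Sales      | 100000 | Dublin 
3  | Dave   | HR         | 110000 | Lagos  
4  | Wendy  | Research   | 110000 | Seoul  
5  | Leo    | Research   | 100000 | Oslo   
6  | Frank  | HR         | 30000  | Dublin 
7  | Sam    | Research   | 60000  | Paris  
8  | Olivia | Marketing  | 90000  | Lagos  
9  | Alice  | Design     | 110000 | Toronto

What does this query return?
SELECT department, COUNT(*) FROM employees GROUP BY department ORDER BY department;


Assigning each row to its department group:
  Rosa -> Finance
  Iris -> Sales
  Dave -> HR
  Wendy -> Research
  Leo -> Research
  Frank -> HR
  Sam -> Research
  Olivia -> Marketing
  Alice -> Design


6 groups:
Design, 1
Finance, 1
HR, 2
Marketing, 1
Research, 3
Sales, 1


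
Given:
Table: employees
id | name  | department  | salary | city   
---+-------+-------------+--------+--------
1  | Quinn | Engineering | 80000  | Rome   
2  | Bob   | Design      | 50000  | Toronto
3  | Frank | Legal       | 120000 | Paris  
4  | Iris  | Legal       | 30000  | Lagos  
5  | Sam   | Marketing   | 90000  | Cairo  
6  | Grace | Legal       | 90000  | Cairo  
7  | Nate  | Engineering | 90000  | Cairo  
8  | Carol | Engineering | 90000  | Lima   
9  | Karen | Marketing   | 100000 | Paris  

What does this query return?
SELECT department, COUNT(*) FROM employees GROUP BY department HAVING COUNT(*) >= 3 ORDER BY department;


Groups with count >= 3:
  Engineering: 3 -> PASS
  Legal: 3 -> PASS
  Design: 1 -> filtered out
  Marketing: 2 -> filtered out


2 groups:
Engineering, 3
Legal, 3


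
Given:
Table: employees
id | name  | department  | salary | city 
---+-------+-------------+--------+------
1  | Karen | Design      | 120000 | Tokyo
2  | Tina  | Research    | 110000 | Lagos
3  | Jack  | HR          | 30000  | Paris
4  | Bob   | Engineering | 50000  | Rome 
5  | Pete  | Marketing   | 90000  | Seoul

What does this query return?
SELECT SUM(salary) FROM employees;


SUM(salary) = 120000 + 110000 + 30000 + 50000 + 90000 = 400000

400000


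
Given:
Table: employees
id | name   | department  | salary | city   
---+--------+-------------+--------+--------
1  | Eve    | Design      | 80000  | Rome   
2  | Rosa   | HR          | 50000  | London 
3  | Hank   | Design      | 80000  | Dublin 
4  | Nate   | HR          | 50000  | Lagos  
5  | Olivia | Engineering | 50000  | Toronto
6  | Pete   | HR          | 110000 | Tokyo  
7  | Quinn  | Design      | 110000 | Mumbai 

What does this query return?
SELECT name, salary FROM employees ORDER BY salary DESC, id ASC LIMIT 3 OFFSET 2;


Sort by salary DESC (id ASC tiebreak), then skip 2 and take 3
Rows 3 through 5

3 rows:
Eve, 80000
Hank, 80000
Rosa, 50000


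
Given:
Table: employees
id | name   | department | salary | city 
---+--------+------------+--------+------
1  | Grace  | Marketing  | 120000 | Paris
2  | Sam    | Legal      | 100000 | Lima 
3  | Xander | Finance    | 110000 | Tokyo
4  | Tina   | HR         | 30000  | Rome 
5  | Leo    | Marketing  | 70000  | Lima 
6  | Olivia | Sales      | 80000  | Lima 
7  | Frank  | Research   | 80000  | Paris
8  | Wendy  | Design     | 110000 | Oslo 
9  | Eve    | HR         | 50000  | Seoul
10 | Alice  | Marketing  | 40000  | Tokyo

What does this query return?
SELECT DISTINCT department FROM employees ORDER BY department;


All 'department' values (row order): Marketing, Legal, Finance, HR, Marketing, Sales, Research, Design, HR, Marketing
Removing duplicates leaves 7 unique value(s).

7 values:
Design
Finance
HR
Legal
Marketing
Research
Sales


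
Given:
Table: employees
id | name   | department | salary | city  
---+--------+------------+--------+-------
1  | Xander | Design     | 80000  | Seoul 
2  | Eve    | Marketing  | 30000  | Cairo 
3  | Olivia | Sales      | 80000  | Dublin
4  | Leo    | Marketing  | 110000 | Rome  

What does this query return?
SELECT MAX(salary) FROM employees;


Salaries: 80000, 30000, 80000, 110000
MAX = 110000

110000


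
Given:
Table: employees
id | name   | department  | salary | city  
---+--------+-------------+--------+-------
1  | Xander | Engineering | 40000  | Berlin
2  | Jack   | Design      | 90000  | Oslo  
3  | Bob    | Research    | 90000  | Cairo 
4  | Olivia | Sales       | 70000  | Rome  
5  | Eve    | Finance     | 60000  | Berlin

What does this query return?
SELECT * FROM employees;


SELECT * returns all 5 rows with all columns

5 rows:
1, Xander, Engineering, 40000, Berlin
2, Jack, Design, 90000, Oslo
3, Bob, Research, 90000, Cairo
4, Olivia, Sales, 70000, Rome
5, Eve, Finance, 60000, Berlin


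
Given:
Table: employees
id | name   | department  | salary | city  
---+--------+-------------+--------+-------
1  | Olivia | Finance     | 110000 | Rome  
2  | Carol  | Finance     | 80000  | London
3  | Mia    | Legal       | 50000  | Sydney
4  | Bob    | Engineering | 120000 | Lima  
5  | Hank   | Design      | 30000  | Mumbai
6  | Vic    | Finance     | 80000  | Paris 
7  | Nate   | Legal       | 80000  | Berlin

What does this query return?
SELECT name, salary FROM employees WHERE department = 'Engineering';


Filtering: department = 'Engineering'
Matching rows: 1

1 rows:
Bob, 120000


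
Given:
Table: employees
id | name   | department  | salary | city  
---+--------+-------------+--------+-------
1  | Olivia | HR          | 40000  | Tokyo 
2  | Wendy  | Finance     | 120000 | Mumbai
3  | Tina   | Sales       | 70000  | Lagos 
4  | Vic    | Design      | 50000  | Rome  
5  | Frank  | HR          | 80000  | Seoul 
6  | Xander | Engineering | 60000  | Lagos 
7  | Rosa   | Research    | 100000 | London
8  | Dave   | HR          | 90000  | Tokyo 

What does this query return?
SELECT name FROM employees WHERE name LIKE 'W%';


LIKE 'W%' matches names starting with 'W'
Matching: 1

1 rows:
Wendy


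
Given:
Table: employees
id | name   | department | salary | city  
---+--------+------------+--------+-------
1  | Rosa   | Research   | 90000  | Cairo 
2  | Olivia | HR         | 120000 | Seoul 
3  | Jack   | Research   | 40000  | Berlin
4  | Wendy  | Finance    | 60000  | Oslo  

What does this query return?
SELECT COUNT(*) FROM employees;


COUNT(*) counts all rows

4


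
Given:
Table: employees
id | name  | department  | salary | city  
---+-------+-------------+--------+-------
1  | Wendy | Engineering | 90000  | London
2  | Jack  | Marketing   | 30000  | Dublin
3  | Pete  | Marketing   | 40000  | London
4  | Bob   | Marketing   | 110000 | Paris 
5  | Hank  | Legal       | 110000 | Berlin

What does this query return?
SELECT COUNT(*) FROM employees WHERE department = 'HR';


Counting rows where department = 'HR'


0


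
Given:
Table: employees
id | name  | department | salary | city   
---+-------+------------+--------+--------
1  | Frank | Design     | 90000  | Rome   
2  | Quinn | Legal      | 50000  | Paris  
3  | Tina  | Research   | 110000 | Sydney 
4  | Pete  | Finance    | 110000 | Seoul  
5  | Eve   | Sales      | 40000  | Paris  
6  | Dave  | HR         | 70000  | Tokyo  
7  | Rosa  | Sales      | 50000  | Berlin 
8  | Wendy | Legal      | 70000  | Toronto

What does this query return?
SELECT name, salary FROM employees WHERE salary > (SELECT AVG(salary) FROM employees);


Subquery: AVG(salary) = 73750.0
Filtering: salary > 73750.0
  Frank (90000) -> MATCH
  Tina (110000) -> MATCH
  Pete (110000) -> MATCH


3 rows:
Frank, 90000
Tina, 110000
Pete, 110000


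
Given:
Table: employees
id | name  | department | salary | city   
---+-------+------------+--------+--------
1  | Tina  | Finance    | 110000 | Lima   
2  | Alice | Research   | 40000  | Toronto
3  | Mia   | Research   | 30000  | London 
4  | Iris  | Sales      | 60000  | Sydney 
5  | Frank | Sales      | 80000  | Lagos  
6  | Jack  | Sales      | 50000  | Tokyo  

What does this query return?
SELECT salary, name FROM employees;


Projecting columns: salary, name

6 rows:
110000, Tina
40000, Alice
30000, Mia
60000, Iris
80000, Frank
50000, Jack


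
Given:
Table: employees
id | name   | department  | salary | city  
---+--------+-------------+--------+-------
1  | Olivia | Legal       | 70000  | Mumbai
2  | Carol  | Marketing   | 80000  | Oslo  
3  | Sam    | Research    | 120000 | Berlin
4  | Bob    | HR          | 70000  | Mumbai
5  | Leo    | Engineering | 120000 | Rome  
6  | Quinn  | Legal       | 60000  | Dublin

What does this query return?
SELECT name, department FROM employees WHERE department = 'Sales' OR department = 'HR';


Filtering: department = 'Sales' OR 'HR'
Matching: 1 rows

1 rows:
Bob, HR


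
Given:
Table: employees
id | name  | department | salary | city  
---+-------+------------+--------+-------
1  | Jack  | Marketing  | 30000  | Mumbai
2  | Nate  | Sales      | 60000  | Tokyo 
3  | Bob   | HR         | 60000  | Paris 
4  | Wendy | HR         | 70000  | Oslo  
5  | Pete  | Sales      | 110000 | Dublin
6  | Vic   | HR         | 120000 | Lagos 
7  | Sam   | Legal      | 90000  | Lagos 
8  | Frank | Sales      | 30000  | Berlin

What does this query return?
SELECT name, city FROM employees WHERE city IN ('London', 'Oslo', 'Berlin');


Filtering: city IN ('London', 'Oslo', 'Berlin')
Matching: 2 rows

2 rows:
Wendy, Oslo
Frank, Berlin


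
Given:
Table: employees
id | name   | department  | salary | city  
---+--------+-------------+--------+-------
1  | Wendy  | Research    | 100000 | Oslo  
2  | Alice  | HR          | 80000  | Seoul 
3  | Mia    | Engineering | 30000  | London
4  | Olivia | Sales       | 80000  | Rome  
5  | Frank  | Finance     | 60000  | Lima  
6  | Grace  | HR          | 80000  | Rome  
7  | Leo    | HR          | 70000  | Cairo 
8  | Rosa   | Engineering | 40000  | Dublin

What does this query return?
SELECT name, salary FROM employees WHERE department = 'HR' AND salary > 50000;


Filtering: department = 'HR' AND salary > 50000
Matching: 3 rows

3 rows:
Alice, 80000
Grace, 80000
Leo, 70000


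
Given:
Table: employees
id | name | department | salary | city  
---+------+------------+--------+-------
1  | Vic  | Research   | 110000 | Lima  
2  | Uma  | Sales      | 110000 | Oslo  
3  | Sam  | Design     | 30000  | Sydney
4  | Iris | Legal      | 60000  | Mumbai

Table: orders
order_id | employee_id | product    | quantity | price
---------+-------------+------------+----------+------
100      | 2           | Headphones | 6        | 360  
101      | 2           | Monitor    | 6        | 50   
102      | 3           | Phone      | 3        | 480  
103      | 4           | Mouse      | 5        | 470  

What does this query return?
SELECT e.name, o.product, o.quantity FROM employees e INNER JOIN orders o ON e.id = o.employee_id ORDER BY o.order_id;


Joining employees.id = orders.employee_id:
  employee Uma (id=2) -> order Headphones
  employee Uma (id=2) -> order Monitor
  employee Sam (id=3) -> order Phone
  employee Iris (id=4) -> order Mouse


4 rows:
Uma, Headphones, 6
Uma, Monitor, 6
Sam, Phone, 3
Iris, Mouse, 5


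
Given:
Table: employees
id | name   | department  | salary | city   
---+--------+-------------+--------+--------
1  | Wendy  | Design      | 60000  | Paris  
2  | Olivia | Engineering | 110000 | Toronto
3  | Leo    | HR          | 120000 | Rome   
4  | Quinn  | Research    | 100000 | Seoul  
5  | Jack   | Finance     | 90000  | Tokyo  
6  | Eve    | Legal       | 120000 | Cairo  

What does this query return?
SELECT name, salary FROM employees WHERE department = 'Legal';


Filtering: department = 'Legal'
Matching rows: 1

1 rows:
Eve, 120000


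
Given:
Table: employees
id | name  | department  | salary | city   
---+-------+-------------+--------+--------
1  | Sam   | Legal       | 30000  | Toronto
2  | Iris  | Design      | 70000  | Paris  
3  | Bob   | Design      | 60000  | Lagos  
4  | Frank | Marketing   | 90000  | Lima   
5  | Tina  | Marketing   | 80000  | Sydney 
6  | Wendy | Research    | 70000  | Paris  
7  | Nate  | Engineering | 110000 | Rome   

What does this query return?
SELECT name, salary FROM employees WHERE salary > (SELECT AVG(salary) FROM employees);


Subquery: AVG(salary) = 72857.14
Filtering: salary > 72857.14
  Frank (90000) -> MATCH
  Tina (80000) -> MATCH
  Nate (110000) -> MATCH


3 rows:
Frank, 90000
Tina, 80000
Nate, 110000


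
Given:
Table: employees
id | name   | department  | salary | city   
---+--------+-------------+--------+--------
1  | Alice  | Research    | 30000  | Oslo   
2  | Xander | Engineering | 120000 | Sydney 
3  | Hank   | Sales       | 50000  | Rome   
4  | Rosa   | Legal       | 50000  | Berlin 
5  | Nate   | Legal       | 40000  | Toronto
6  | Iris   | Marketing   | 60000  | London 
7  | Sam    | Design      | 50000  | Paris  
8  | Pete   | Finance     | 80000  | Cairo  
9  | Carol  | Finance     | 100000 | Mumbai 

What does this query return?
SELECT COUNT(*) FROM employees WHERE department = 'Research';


Counting rows where department = 'Research'
  Alice -> MATCH


1


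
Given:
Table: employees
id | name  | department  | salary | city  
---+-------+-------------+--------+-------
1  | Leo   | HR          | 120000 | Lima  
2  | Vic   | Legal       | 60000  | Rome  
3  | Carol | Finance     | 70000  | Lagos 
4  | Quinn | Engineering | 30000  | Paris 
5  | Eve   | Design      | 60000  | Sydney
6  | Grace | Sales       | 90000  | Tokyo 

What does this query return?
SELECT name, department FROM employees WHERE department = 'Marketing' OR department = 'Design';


Filtering: department = 'Marketing' OR 'Design'
Matching: 1 rows

1 rows:
Eve, Design


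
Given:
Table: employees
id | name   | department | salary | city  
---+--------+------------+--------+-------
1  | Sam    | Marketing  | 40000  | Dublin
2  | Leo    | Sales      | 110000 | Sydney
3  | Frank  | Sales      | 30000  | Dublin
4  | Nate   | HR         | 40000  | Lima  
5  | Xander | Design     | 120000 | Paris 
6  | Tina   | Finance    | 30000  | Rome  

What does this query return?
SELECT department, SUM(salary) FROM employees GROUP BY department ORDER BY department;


Summing salary within each department:
  Design: 120000 = 120000
  Finance: 30000 = 30000
  HR: 40000 = 40000
  Marketing: 40000 = 40000
  Sales: 110000 + 30000 = 140000


5 groups:
Design, 120000
Finance, 30000
HR, 40000
Marketing, 40000
Sales, 140000


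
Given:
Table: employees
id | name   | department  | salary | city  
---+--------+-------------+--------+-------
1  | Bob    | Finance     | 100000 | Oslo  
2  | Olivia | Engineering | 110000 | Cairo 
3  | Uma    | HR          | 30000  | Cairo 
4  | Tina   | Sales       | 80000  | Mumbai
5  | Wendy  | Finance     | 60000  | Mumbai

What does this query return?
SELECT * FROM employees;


SELECT * returns all 5 rows with all columns

5 rows:
1, Bob, Finance, 100000, Oslo
2, Olivia, Engineering, 110000, Cairo
3, Uma, HR, 30000, Cairo
4, Tina, Sales, 80000, Mumbai
5, Wendy, Finance, 60000, Mumbai


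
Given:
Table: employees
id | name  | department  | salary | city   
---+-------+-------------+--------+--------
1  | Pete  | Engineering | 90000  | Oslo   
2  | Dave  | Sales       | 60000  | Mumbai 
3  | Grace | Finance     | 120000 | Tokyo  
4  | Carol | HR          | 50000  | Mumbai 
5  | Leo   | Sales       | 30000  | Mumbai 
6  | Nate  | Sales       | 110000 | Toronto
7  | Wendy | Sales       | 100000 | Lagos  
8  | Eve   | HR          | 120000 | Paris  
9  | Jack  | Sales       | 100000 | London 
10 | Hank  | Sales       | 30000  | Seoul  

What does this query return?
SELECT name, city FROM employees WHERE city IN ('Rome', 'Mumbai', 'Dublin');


Filtering: city IN ('Rome', 'Mumbai', 'Dublin')
Matching: 3 rows

3 rows:
Dave, Mumbai
Carol, Mumbai
Leo, Mumbai


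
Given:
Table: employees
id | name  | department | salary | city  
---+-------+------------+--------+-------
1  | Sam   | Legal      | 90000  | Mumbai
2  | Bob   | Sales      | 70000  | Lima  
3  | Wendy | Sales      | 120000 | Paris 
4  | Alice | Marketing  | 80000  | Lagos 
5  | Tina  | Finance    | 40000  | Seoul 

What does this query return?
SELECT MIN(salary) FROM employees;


Salaries: 90000, 70000, 120000, 80000, 40000
MIN = 40000

40000


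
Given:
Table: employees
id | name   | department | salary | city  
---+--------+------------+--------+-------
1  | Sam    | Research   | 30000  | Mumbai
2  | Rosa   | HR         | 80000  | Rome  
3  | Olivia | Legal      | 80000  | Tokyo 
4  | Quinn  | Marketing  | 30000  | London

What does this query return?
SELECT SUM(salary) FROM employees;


SUM(salary) = 30000 + 80000 + 80000 + 30000 = 220000

220000


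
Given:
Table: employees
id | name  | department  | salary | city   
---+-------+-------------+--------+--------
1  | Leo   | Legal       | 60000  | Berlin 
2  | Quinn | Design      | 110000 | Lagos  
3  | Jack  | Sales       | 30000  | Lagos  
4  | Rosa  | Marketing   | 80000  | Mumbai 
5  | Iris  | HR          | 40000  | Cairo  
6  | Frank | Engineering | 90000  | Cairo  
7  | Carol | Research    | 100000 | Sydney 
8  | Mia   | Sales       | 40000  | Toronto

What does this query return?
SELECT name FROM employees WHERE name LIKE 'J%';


LIKE 'J%' matches names starting with 'J'
Matching: 1

1 rows:
Jack


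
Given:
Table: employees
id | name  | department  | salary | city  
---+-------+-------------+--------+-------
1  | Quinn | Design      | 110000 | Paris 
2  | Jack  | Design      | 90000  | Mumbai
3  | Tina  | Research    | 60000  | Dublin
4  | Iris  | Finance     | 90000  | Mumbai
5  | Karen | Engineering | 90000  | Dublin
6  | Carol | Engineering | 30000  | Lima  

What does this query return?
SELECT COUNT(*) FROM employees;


COUNT(*) counts all rows

6


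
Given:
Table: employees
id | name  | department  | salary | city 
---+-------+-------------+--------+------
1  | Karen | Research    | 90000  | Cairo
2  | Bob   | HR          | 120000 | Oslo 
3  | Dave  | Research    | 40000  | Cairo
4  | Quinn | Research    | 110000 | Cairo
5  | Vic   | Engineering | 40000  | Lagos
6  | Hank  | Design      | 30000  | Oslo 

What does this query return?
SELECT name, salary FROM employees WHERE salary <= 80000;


Filtering: salary <= 80000
Matching: 3 rows

3 rows:
Dave, 40000
Vic, 40000
Hank, 30000


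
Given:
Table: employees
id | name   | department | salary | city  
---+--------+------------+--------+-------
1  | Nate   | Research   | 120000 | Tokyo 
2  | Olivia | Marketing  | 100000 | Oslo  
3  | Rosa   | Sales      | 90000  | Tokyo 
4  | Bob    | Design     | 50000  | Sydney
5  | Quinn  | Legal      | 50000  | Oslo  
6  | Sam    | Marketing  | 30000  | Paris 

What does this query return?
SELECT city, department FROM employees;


Projecting columns: city, department

6 rows:
Tokyo, Research
Oslo, Marketing
Tokyo, Sales
Sydney, Design
Oslo, Legal
Paris, Marketing


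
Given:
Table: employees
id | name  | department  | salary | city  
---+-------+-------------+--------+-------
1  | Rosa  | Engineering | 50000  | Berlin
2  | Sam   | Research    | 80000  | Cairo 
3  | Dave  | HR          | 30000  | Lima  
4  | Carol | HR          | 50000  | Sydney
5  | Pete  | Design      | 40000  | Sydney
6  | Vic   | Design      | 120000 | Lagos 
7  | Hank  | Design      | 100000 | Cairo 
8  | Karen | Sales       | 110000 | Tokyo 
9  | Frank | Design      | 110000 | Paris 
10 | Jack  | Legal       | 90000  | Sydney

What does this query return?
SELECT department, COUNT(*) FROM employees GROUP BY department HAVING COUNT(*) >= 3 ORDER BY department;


Groups with count >= 3:
  Design: 4 -> PASS
  Engineering: 1 -> filtered out
  HR: 2 -> filtered out
  Legal: 1 -> filtered out
  Research: 1 -> filtered out
  Sales: 1 -> filtered out


1 groups:
Design, 4


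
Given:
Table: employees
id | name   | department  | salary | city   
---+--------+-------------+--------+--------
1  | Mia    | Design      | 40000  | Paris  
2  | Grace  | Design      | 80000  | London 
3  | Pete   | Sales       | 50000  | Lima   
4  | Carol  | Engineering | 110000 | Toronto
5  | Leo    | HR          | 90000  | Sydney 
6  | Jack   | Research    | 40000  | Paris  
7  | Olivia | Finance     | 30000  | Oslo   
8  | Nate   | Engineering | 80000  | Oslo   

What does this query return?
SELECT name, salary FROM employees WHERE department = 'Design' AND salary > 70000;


Filtering: department = 'Design' AND salary > 70000
Matching: 1 rows

1 rows:
Grace, 80000


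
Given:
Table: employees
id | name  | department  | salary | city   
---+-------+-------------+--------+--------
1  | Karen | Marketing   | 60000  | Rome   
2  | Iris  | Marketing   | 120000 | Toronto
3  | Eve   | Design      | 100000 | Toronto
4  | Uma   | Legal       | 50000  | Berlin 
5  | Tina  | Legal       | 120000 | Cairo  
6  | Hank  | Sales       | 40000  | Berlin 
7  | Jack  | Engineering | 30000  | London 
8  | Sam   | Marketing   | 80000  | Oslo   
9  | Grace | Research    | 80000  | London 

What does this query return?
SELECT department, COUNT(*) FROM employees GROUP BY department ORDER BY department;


Assigning each row to its department group:
  Karen -> Marketing
  Iris -> Marketing
  Eve -> Design
  Uma -> Legal
  Tina -> Legal
  Hank -> Sales
  Jack -> Engineering
  Sam -> Marketing
  Grace -> Research


6 groups:
Design, 1
Engineering, 1
Legal, 2
Marketing, 3
Research, 1
Sales, 1


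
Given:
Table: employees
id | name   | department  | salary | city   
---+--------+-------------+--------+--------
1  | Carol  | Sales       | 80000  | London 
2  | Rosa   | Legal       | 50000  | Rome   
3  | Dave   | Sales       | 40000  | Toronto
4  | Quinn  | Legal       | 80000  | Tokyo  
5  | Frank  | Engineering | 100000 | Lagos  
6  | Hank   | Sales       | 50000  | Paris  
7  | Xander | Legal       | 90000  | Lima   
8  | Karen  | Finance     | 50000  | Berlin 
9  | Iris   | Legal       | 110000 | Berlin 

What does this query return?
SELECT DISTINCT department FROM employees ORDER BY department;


All 'department' values (row order): Sales, Legal, Sales, Legal, Engineering, Sales, Legal, Finance, Legal
Removing duplicates leaves 4 unique value(s).

4 values:
Engineering
Finance
Legal
Sales


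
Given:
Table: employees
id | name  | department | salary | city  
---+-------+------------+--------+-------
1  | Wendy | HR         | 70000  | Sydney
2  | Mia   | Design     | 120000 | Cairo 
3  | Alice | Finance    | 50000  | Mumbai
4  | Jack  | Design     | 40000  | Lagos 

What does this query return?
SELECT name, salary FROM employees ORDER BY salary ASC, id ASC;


Sorting by salary ASC, then id ASC for ties

4 rows:
Jack, 40000
Alice, 50000
Wendy, 70000
Mia, 120000


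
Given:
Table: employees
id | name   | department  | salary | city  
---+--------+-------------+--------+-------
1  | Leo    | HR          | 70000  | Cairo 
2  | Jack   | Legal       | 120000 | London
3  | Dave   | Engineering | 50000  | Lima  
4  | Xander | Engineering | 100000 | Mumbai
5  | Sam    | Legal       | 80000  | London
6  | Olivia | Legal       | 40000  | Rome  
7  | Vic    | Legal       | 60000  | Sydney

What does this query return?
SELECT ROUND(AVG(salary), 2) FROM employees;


SUM(salary) = 520000
COUNT = 7
ROUND(AVG, 2) = ROUND(520000 / 7, 2) = 74285.71

74285.71


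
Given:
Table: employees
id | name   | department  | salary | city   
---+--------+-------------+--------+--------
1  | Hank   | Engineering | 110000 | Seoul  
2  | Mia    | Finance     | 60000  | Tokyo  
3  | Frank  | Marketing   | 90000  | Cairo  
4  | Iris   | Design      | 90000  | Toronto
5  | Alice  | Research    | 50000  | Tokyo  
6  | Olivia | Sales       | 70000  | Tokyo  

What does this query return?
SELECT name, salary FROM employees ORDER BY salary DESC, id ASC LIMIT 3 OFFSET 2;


Sort by salary DESC (id ASC tiebreak), then skip 2 and take 3
Rows 3 through 5

3 rows:
Iris, 90000
Olivia, 70000
Mia, 60000


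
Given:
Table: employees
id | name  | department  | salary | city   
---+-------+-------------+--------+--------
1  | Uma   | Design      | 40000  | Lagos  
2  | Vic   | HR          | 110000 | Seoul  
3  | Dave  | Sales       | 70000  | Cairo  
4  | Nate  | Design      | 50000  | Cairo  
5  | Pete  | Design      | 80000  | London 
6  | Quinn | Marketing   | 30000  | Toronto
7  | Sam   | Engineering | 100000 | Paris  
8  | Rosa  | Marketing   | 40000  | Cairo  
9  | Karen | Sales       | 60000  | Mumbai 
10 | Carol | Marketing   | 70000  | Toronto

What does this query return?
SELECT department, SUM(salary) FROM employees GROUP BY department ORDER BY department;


Summing salary within each department:
  Design: 40000 + 50000 + 80000 = 170000
  Engineering: 100000 = 100000
  HR: 110000 = 110000
  Marketing: 30000 + 40000 + 70000 = 140000
  Sales: 70000 + 60000 = 130000


5 groups:
Design, 170000
Engineering, 100000
HR, 110000
Marketing, 140000
Sales, 130000


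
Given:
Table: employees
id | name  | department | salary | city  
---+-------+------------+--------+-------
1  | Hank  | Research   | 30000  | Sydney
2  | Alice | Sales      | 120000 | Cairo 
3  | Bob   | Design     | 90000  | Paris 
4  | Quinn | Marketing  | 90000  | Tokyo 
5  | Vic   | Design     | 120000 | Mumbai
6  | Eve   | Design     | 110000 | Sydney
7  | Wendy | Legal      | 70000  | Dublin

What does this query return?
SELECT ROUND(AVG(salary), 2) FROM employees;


SUM(salary) = 630000
COUNT = 7
ROUND(AVG, 2) = ROUND(630000 / 7, 2) = 90000.0

90000.0


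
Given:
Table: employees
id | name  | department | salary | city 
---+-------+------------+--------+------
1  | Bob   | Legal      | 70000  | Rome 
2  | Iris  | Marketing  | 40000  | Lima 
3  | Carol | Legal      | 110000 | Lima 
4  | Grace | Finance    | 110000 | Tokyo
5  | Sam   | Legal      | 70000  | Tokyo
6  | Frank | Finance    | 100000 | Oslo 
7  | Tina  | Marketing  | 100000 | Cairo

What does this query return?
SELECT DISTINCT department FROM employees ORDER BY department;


All 'department' values (row order): Legal, Marketing, Legal, Finance, Legal, Finance, Marketing
Removing duplicates leaves 3 unique value(s).

3 values:
Finance
Legal
Marketing


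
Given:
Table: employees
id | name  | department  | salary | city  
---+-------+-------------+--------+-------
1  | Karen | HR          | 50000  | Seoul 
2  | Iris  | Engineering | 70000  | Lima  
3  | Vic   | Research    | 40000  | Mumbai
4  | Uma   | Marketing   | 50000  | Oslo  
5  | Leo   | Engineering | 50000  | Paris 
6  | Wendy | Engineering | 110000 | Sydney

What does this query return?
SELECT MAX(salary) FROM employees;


Salaries: 50000, 70000, 40000, 50000, 50000, 110000
MAX = 110000

110000


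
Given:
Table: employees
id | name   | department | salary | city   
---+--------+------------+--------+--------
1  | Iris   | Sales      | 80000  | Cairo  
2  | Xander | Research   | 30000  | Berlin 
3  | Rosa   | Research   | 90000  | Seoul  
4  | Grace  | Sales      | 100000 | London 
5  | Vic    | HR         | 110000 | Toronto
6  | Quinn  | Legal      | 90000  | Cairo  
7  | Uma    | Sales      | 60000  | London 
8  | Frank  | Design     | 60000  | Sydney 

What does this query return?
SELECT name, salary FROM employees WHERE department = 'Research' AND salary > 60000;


Filtering: department = 'Research' AND salary > 60000
Matching: 1 rows

1 rows:
Rosa, 90000


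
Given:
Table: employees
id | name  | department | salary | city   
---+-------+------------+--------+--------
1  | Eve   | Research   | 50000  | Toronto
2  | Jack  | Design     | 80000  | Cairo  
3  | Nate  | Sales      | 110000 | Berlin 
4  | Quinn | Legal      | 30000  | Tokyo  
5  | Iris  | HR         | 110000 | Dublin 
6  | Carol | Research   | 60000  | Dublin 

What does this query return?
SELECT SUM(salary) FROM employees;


SUM(salary) = 50000 + 80000 + 110000 + 30000 + 110000 + 60000 = 440000

440000


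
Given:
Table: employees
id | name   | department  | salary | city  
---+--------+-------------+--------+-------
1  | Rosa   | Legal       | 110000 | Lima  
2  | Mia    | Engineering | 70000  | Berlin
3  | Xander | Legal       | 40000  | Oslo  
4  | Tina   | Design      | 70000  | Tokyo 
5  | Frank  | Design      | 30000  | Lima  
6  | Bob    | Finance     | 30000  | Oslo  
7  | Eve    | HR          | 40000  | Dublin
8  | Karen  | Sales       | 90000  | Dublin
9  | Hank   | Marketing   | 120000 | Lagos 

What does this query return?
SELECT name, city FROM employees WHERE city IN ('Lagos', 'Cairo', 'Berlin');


Filtering: city IN ('Lagos', 'Cairo', 'Berlin')
Matching: 2 rows

2 rows:
Mia, Berlin
Hank, Lagos


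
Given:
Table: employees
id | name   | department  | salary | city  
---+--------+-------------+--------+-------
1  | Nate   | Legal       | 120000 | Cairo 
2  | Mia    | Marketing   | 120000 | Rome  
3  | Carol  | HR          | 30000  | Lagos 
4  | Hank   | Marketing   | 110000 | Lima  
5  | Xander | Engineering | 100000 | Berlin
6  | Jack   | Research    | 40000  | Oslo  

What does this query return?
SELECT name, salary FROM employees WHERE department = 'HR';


Filtering: department = 'HR'
Matching rows: 1

1 rows:
Carol, 30000


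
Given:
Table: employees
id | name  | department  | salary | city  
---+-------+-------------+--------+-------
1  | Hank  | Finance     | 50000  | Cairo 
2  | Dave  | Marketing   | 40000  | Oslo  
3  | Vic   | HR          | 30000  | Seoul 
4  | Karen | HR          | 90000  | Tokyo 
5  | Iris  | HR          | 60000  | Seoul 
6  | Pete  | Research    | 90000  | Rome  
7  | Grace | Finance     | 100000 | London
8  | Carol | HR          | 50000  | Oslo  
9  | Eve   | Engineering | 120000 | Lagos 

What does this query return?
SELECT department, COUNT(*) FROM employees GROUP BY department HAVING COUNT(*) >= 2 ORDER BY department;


Groups with count >= 2:
  Finance: 2 -> PASS
  HR: 4 -> PASS
  Engineering: 1 -> filtered out
  Marketing: 1 -> filtered out
  Research: 1 -> filtered out


2 groups:
Finance, 2
HR, 4


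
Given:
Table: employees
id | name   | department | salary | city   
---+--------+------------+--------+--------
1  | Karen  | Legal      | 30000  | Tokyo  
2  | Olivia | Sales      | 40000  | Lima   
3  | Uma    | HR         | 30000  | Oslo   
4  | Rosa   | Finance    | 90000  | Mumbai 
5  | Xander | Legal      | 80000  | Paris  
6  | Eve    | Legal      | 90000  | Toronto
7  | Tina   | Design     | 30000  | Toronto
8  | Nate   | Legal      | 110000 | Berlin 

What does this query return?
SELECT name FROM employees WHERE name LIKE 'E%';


LIKE 'E%' matches names starting with 'E'
Matching: 1

1 rows:
Eve


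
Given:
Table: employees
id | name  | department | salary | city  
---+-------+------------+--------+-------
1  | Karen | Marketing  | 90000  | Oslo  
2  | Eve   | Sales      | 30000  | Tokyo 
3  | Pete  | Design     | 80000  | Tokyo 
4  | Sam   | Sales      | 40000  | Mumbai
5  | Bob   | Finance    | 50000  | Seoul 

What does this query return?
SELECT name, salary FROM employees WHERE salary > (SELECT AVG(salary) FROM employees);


Subquery: AVG(salary) = 58000.0
Filtering: salary > 58000.0
  Karen (90000) -> MATCH
  Pete (80000) -> MATCH


2 rows:
Karen, 90000
Pete, 80000


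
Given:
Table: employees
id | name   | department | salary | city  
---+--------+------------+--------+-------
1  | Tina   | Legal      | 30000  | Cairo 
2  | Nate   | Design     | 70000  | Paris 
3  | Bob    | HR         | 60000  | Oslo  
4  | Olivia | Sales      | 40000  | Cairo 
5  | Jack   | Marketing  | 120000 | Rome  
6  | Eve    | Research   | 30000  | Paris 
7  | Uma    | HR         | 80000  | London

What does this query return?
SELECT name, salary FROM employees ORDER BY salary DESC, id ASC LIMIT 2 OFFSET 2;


Sort by salary DESC (id ASC tiebreak), then skip 2 and take 2
Rows 3 through 4

2 rows:
Nate, 70000
Bob, 60000


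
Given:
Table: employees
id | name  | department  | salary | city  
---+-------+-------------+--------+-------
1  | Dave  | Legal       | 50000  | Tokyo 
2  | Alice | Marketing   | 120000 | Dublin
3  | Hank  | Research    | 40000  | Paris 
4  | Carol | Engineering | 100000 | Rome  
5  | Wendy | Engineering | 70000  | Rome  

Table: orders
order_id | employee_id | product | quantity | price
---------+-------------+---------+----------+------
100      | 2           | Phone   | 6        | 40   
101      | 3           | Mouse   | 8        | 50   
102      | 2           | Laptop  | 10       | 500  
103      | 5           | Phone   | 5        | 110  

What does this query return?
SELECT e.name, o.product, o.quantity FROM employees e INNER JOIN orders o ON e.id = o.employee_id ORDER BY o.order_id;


Joining employees.id = orders.employee_id:
  employee Alice (id=2) -> order Phone
  employee Hank (id=3) -> order Mouse
  employee Alice (id=2) -> order Laptop
  employee Wendy (id=5) -> order Phone


4 rows:
Alice, Phone, 6
Hank, Mouse, 8
Alice, Laptop, 10
Wendy, Phone, 5


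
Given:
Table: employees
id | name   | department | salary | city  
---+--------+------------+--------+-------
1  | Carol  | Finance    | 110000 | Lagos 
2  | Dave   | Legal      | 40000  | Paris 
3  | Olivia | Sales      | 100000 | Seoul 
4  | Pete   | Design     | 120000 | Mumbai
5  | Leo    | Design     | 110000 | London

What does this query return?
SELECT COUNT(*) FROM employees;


COUNT(*) counts all rows

5


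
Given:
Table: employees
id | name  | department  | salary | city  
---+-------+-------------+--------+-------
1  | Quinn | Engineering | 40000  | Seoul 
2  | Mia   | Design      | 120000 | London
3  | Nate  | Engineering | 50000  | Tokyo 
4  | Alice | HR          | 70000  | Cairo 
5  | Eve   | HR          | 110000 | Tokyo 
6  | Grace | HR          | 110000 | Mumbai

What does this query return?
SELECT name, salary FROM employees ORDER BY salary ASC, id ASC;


Sorting by salary ASC, then id ASC for ties

6 rows:
Quinn, 40000
Nate, 50000
Alice, 70000
Eve, 110000
Grace, 110000
Mia, 120000


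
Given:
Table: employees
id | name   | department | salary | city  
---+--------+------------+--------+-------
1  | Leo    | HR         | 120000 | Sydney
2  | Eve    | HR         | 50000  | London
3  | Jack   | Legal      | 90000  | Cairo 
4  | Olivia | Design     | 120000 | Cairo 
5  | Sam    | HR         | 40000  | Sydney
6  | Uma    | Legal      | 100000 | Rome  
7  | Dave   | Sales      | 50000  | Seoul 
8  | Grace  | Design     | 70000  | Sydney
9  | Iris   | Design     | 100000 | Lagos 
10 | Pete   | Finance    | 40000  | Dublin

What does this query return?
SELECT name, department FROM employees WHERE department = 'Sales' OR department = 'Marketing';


Filtering: department = 'Sales' OR 'Marketing'
Matching: 1 rows

1 rows:
Dave, Sales


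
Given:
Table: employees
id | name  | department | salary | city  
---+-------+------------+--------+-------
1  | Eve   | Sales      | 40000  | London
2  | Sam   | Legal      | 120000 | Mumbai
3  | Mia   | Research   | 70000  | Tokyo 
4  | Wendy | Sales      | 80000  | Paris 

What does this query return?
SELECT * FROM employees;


SELECT * returns all 4 rows with all columns

4 rows:
1, Eve, Sales, 40000, London
2, Sam, Legal, 120000, Mumbai
3, Mia, Research, 70000, Tokyo
4, Wendy, Sales, 80000, Paris


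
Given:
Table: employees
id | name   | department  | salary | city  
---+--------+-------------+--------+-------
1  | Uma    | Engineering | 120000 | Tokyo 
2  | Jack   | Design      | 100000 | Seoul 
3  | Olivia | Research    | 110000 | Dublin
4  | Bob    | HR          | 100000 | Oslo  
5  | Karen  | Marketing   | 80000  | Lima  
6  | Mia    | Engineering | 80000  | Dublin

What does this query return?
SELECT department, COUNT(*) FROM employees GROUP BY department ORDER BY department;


Assigning each row to its department group:
  Uma -> Engineering
  Jack -> Design
  Olivia -> Research
  Bob -> HR
  Karen -> Marketing
  Mia -> Engineering


5 groups:
Design, 1
Engineering, 2
HR, 1
Marketing, 1
Research, 1


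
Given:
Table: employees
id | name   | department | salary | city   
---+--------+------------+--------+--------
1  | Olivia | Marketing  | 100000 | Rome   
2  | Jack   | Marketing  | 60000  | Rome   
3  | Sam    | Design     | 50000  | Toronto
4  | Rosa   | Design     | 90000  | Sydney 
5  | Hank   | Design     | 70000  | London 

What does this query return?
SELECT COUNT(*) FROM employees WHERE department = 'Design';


Counting rows where department = 'Design'
  Sam -> MATCH
  Rosa -> MATCH
  Hank -> MATCH


3


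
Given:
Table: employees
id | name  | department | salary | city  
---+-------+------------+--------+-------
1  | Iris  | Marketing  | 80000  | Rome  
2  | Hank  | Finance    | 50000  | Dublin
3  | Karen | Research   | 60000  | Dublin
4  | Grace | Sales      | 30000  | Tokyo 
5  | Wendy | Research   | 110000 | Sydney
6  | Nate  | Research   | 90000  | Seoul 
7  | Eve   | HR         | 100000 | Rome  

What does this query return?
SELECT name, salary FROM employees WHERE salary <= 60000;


Filtering: salary <= 60000
Matching: 3 rows

3 rows:
Hank, 50000
Karen, 60000
Grace, 30000


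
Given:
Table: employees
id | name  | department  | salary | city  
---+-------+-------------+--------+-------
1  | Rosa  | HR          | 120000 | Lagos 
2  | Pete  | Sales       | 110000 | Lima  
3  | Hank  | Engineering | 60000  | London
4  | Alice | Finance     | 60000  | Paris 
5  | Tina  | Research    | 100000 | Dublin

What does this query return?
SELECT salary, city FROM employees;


Projecting columns: salary, city

5 rows:
120000, Lagos
110000, Lima
60000, London
60000, Paris
100000, Dublin


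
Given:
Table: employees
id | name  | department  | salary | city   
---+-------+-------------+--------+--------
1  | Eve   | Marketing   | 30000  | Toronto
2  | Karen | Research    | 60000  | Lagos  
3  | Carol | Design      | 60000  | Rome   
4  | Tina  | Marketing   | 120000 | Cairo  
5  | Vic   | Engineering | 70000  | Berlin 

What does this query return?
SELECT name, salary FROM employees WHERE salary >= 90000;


Filtering: salary >= 90000
Matching: 1 rows

1 rows:
Tina, 120000


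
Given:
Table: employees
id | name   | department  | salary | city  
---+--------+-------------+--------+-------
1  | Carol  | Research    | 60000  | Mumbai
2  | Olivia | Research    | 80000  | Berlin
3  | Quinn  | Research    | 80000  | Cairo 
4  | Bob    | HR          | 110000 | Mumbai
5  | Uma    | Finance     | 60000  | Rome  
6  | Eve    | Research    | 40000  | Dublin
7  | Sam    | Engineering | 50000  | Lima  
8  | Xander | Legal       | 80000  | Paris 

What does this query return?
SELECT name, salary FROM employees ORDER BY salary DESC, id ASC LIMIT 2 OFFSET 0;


Sort by salary DESC (id ASC tiebreak), then skip 0 and take 2
Rows 1 through 2

2 rows:
Bob, 110000
Olivia, 80000
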